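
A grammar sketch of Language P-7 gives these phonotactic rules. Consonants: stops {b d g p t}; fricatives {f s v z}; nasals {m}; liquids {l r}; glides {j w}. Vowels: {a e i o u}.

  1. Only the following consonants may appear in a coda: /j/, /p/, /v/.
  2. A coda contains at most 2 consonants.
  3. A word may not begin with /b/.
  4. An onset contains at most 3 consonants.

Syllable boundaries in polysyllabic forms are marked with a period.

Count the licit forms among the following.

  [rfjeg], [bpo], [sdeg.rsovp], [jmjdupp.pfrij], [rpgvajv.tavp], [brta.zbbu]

0

[rfjeg] — violates constraint 1: syllable 1 coda contains /g/, which is not a licensed coda consonant → illicit
[bpo] — violates constraint 3: word begins with /b/ → illicit
[sdeg.rsovp] — violates constraint 1: syllable 1 coda contains /g/, which is not a licensed coda consonant → illicit
[jmjdupp.pfrij] — violates constraint 4: syllable 1 onset /jmjd/ has 4 consonants (> 3) → illicit
[rpgvajv.tavp] — violates constraint 4: syllable 1 onset /rpgv/ has 4 consonants (> 3) → illicit
[brta.zbbu] — violates constraint 3: word begins with /b/ → illicit
No form is licit → 0.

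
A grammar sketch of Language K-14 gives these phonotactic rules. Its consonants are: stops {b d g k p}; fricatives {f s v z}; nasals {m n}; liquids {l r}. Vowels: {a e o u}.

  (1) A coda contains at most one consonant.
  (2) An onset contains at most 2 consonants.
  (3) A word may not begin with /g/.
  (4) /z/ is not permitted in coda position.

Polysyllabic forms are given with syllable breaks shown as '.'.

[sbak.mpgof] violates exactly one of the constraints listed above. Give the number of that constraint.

[sbak.mpgof]: syllable 2 onset /mpg/ has 3 consonants (> 2).
This is a violation of constraint 2: "An onset contains at most 2 consonants."
The remaining constraints (1, 3, 4) are satisfied.

2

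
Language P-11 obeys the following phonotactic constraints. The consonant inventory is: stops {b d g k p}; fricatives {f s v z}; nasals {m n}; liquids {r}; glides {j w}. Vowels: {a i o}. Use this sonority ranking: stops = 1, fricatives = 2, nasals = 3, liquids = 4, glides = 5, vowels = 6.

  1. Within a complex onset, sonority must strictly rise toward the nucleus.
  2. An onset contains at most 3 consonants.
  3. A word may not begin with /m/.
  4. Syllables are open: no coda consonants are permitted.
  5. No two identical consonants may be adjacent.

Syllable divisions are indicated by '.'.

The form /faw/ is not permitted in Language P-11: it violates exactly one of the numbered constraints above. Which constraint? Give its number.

/faw/: syllable 1 coda /w/ has 1 consonant (> 0).
This is a violation of constraint 4: "Syllables are open: no coda consonants are permitted."
The remaining constraints (1, 2, 3, 5) are satisfied.

4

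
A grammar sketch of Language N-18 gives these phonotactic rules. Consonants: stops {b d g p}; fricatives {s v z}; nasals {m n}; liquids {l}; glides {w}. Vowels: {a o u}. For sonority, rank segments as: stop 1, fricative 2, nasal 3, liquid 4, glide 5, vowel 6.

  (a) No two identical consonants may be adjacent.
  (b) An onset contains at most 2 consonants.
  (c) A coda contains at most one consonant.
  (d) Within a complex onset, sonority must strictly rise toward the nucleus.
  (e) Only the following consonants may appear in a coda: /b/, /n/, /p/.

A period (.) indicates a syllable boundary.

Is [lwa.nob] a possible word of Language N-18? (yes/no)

[lwa.nob] — σ1 onset /lw/ (4→5 rises), coda /∅/ ok; σ2 onset /n/, coda /b/ ok → licit

yes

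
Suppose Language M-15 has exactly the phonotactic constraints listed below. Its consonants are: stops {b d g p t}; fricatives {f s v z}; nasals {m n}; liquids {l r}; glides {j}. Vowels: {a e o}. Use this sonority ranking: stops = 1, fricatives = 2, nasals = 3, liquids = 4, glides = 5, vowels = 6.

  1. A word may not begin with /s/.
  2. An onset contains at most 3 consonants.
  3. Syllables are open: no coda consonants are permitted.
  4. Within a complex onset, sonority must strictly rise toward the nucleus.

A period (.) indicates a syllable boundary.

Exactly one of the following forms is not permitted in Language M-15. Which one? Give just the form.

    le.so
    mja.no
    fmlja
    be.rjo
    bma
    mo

le.so — σ1 onset /l/, coda /∅/ ok; σ2 onset /s/, coda /∅/ ok → permitted
mja.no — σ1 onset /mj/ (3→5 rises), coda /∅/ ok; σ2 onset /n/, coda /∅/ ok → permitted
fmlja — violates constraint 2: syllable 1 onset /fmlj/ has 4 consonants (> 3) → not permitted
be.rjo — σ1 onset /b/, coda /∅/ ok; σ2 onset /rj/ (4→5 rises), coda /∅/ ok → permitted
bma — σ1 onset /bm/ (1→3 rises), coda /∅/ ok → permitted
mo — σ1 onset /m/, coda /∅/ ok → permitted

fmlja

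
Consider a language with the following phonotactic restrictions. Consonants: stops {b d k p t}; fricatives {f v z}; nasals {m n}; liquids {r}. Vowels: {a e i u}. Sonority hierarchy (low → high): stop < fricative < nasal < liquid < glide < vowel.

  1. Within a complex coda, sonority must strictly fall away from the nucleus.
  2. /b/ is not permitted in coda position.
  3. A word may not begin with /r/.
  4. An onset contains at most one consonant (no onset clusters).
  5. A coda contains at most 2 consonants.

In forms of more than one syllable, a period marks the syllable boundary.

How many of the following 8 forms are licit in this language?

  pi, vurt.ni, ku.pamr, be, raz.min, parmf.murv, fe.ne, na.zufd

pi — σ1 onset /p/, coda /∅/ ok → licit
vurt.ni — σ1 onset /v/, coda /rt/ (4→1 falls) ok; σ2 onset /n/, coda /∅/ ok → licit
ku.pamr — violates constraint 1: syllable 2 coda /mr/: /m/ (nasal, 3) → /r/ (liquid, 4) does not fall → illicit
be — σ1 onset /b/, coda /∅/ ok → licit
raz.min — violates constraint 3: word begins with /r/ → illicit
parmf.murv — violates constraint 5: syllable 1 coda /rmf/ has 3 consonants (> 2) → illicit
fe.ne — σ1 onset /f/, coda /∅/ ok; σ2 onset /n/, coda /∅/ ok → licit
na.zufd — σ1 onset /n/, coda /∅/ ok; σ2 onset /z/, coda /fd/ (2→1 falls) ok → licit
Licit: pi, vurt.ni, be, fe.ne, na.zufd → 5.

5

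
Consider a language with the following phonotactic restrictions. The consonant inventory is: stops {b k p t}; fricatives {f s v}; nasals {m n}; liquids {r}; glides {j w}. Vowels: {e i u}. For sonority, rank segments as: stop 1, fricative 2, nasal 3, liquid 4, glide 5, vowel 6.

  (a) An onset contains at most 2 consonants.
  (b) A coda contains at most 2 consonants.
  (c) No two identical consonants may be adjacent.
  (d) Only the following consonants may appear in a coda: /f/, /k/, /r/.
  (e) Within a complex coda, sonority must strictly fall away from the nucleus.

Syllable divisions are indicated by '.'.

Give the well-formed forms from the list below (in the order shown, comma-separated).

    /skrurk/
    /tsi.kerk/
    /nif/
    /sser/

/skrurk/ — violates constraint (a): syllable 1 onset /skr/ has 3 consonants (> 2) → ill-formed
/tsi.kerk/ — σ1 onset /ts/ (2C), coda /∅/ ok; σ2 onset /k/, coda /rk/ (4→1 falls) ok → well-formed
/nif/ — σ1 onset /n/, coda /f/ ok → well-formed
/sser/ — violates constraint (c): adjacent identical consonants /ss/ → ill-formed

/tsi.kerk/, /nif/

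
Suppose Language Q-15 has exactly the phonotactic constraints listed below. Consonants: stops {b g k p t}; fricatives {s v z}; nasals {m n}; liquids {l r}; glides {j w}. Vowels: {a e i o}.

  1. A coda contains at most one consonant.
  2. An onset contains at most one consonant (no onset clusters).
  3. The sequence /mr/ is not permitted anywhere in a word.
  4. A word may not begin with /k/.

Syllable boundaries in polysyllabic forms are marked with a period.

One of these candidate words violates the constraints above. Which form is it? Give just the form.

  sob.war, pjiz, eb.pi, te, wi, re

sob.war — σ1 onset /s/, coda /b/ ok; σ2 onset /w/, coda /r/ ok → permitted
pjiz — violates constraint 2: syllable 1 onset /pj/ has 2 consonants (> 1) → not permitted
eb.pi — σ1 onset /∅/, coda /b/ ok; σ2 onset /p/, coda /∅/ ok → permitted
te — σ1 onset /t/, coda /∅/ ok → permitted
wi — σ1 onset /w/, coda /∅/ ok → permitted
re — σ1 onset /r/, coda /∅/ ok → permitted

pjiz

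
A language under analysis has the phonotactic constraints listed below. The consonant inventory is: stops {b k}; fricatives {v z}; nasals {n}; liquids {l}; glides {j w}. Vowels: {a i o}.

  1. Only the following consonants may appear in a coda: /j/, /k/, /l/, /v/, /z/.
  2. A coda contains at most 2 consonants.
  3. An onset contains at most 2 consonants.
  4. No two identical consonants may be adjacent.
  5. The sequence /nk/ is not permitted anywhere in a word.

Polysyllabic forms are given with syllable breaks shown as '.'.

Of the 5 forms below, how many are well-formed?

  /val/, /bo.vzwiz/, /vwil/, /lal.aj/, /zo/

4

/val/ — σ1 onset /v/, coda /l/ ok → well-formed
/bo.vzwiz/ — violates constraint 3: syllable 2 onset /vzw/ has 3 consonants (> 2) → ill-formed
/vwil/ — σ1 onset /vw/ (2C), coda /l/ ok → well-formed
/lal.aj/ — σ1 onset /l/, coda /l/ ok; σ2 onset /∅/, coda /j/ ok → well-formed
/zo/ — σ1 onset /z/, coda /∅/ ok → well-formed
Well-formed: /val/, /vwil/, /lal.aj/, /zo/ → 4.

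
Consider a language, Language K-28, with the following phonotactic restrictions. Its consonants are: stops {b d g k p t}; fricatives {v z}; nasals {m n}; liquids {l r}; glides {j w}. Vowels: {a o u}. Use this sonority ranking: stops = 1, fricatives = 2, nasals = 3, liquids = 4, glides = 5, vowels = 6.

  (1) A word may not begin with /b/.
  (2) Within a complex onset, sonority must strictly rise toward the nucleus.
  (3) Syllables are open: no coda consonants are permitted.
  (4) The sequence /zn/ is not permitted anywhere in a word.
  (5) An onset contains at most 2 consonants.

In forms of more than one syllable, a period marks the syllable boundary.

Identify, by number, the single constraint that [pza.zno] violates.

[pza.zno]: contains banned sequence /zn/.
This is a violation of constraint 4: "The sequence /zn/ is not permitted anywhere in a word."
The remaining constraints (1, 2, 3, 5) are satisfied.

4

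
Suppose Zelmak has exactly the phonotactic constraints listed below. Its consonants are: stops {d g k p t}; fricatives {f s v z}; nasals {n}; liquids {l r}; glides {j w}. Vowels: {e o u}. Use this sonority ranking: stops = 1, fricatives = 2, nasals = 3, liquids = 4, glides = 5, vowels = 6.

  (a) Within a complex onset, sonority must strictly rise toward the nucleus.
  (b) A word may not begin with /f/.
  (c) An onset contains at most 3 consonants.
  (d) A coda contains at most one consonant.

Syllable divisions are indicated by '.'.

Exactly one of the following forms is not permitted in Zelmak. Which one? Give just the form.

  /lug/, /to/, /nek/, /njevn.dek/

/njevn.dek/

/lug/ — σ1 onset /l/, coda /g/ ok → permitted
/to/ — σ1 onset /t/, coda /∅/ ok → permitted
/nek/ — σ1 onset /n/, coda /k/ ok → permitted
/njevn.dek/ — violates constraint (d): syllable 1 coda /vn/ has 2 consonants (> 1) → not permitted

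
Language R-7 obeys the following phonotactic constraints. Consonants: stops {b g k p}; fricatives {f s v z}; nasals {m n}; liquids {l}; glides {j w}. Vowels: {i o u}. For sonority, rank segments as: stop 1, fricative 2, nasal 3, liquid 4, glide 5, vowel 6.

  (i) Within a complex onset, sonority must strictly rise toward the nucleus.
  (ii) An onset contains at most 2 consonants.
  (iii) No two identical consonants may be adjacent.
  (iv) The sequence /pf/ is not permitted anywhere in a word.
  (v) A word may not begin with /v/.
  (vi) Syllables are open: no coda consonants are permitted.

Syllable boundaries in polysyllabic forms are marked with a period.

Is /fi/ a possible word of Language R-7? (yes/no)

yes

/fi/ — σ1 onset /f/, coda /∅/ ok → phonotactically legal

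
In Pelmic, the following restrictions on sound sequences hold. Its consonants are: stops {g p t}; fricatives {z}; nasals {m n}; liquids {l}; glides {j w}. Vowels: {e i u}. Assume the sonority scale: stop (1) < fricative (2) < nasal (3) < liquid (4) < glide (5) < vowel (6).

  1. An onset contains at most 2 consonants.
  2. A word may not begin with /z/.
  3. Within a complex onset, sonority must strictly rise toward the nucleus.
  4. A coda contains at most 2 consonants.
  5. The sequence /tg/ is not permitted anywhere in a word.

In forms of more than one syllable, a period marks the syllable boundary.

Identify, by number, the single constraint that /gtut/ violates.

/gtut/: syllable 1 onset /gt/: /g/ (stop, 1) → /t/ (stop, 1) does not rise.
This is a violation of constraint 3: "Within a complex onset, sonority must strictly rise toward the nucleus."
The remaining constraints (1, 2, 4, 5) are satisfied.

3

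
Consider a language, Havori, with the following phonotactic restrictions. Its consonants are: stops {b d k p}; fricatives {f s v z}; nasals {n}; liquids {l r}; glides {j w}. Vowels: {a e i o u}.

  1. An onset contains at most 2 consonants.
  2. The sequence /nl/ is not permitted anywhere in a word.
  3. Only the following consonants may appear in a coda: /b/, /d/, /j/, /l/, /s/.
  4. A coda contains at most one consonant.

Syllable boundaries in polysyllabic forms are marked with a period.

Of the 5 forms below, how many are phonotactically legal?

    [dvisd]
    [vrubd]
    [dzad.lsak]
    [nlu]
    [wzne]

0

[dvisd] — violates constraint 4: syllable 1 coda /sd/ has 2 consonants (> 1) → phonotactically illegal
[vrubd] — violates constraint 4: syllable 1 coda /bd/ has 2 consonants (> 1) → phonotactically illegal
[dzad.lsak] — violates constraint 3: syllable 2 coda contains /k/, which is not a licensed coda consonant → phonotactically illegal
[nlu] — violates constraint 2: contains banned sequence /nl/ → phonotactically illegal
[wzne] — violates constraint 1: syllable 1 onset /wzn/ has 3 consonants (> 2) → phonotactically illegal
No form is phonotactically legal → 0.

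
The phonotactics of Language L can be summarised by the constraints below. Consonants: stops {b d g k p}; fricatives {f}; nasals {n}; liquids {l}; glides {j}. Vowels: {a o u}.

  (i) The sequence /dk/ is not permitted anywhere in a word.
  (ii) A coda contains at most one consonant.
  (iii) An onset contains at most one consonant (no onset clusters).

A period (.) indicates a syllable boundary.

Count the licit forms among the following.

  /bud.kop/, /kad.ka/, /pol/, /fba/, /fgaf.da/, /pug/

2

/bud.kop/ — violates constraint (i): contains banned sequence /dk/ → illicit
/kad.ka/ — violates constraint (i): contains banned sequence /dk/ → illicit
/pol/ — σ1 onset /p/, coda /l/ ok → licit
/fba/ — violates constraint (iii): syllable 1 onset /fb/ has 2 consonants (> 1) → illicit
/fgaf.da/ — violates constraint (iii): syllable 1 onset /fg/ has 2 consonants (> 1) → illicit
/pug/ — σ1 onset /p/, coda /g/ ok → licit
Licit: /pol/, /pug/ → 2.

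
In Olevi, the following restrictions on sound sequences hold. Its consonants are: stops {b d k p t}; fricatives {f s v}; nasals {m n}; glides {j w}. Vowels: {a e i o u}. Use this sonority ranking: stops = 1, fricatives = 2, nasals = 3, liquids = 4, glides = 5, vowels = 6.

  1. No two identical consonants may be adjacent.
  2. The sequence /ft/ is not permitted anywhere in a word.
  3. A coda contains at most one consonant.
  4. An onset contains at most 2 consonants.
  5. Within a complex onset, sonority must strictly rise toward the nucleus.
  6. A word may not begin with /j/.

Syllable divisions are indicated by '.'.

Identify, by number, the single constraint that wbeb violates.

wbeb: syllable 1 onset /wb/: /w/ (glide, 5) → /b/ (stop, 1) does not rise.
This is a violation of constraint 5: "Within a complex onset, sonority must strictly rise toward the nucleus."
The remaining constraints (1, 2, 3, 4, 6) are satisfied.

5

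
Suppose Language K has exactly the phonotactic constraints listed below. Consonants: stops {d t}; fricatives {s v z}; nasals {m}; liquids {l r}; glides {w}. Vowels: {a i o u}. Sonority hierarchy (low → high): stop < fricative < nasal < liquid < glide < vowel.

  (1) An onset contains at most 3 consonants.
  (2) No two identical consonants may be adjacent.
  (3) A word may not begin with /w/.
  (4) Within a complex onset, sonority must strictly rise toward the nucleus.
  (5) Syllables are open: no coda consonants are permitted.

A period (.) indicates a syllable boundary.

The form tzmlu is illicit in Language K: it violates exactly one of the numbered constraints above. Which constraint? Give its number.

tzmlu: syllable 1 onset /tzml/ has 4 consonants (> 3).
This is a violation of constraint 1: "An onset contains at most 3 consonants."
The remaining constraints (2, 3, 4, 5) are satisfied.

1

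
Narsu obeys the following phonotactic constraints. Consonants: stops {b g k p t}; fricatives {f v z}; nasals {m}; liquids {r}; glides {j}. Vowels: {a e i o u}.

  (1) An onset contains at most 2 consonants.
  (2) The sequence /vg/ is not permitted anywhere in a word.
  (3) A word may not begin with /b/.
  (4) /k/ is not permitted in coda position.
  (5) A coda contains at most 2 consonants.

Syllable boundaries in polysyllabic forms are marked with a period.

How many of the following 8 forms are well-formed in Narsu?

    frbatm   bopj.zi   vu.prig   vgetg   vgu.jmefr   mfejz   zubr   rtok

3

frbatm — violates constraint 1: syllable 1 onset /frb/ has 3 consonants (> 2) → ill-formed
bopj.zi — violates constraint 3: word begins with /b/ → ill-formed
vu.prig — σ1 onset /v/, coda /∅/ ok; σ2 onset /pr/ (2C), coda /g/ ok → well-formed
vgetg — violates constraint 2: contains banned sequence /vg/ → ill-formed
vgu.jmefr — violates constraint 2: contains banned sequence /vg/ → ill-formed
mfejz — σ1 onset /mf/ (2C), coda /jz/ (2C) ok → well-formed
zubr — σ1 onset /z/, coda /br/ (2C) ok → well-formed
rtok — violates constraint 4: syllable 1 coda contains /k/ → ill-formed
Well-formed: vu.prig, mfejz, zubr → 3.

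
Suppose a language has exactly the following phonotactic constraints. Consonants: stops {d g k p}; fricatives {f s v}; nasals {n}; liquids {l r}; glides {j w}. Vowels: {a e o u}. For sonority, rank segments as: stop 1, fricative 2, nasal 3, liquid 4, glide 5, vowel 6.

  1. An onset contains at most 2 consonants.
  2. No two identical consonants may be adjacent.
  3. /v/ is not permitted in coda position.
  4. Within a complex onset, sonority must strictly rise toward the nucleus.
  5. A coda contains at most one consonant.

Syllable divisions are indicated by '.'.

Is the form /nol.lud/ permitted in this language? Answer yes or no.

no

/nol.lud/ — violates constraint 2: adjacent identical consonants /ll/ → not permitted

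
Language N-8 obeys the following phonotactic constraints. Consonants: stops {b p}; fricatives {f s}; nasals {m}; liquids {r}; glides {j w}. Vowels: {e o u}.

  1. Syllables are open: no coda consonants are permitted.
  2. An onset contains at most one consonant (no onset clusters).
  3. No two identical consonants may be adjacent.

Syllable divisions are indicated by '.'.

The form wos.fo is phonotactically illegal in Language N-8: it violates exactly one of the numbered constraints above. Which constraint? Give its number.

1

wos.fo: syllable 1 coda /s/ has 1 consonant (> 0).
This is a violation of constraint 1: "Syllables are open: no coda consonants are permitted."
The remaining constraints (2, 3) are satisfied.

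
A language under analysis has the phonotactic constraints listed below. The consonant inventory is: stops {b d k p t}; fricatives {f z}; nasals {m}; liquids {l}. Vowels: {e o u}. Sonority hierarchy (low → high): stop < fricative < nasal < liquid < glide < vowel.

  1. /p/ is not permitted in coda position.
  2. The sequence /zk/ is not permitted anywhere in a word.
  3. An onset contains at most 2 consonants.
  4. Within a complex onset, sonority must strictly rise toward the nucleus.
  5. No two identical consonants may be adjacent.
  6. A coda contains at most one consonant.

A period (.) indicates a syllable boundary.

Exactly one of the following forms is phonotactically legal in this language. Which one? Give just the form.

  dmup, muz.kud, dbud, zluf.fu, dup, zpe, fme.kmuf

dmup — violates constraint 1: syllable 1 coda contains /p/ → phonotactically illegal
muz.kud — violates constraint 2: contains banned sequence /zk/ → phonotactically illegal
dbud — violates constraint 4: syllable 1 onset /db/: /d/ (stop, 1) → /b/ (stop, 1) does not rise → phonotactically illegal
zluf.fu — violates constraint 5: adjacent identical consonants /ff/ → phonotactically illegal
dup — violates constraint 1: syllable 1 coda contains /p/ → phonotactically illegal
zpe — violates constraint 4: syllable 1 onset /zp/: /z/ (fricative, 2) → /p/ (stop, 1) does not rise → phonotactically illegal
fme.kmuf — σ1 onset /fm/ (2→3 rises), coda /∅/ ok; σ2 onset /km/ (1→3 rises), coda /f/ ok → phonotactically legal

fme.kmuf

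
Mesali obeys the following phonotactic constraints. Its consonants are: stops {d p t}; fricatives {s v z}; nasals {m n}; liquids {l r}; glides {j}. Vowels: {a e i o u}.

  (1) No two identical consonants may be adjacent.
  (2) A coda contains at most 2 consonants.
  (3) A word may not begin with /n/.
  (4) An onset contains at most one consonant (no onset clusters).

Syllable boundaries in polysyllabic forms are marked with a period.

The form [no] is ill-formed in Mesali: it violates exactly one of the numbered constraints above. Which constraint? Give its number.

[no]: word begins with /n/.
This is a violation of constraint 3: "A word may not begin with /n/."
The remaining constraints (1, 2, 4) are satisfied.

3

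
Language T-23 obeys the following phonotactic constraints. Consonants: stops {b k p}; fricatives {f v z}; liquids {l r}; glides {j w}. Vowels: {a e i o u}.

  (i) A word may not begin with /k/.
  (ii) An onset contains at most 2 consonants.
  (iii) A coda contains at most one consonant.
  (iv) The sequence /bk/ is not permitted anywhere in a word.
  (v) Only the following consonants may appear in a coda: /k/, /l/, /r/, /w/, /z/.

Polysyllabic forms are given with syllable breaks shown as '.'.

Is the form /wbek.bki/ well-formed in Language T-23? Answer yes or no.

/wbek.bki/ — violates constraint (iv): contains banned sequence /bk/ → ill-formed

no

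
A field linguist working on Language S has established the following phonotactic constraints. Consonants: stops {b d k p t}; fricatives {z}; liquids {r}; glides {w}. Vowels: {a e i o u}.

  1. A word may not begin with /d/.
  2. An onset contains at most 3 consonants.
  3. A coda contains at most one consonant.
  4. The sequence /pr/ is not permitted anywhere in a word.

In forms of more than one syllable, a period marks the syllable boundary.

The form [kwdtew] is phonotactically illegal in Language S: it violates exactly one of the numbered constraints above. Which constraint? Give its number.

[kwdtew]: syllable 1 onset /kwdt/ has 4 consonants (> 3).
This is a violation of constraint 2: "An onset contains at most 3 consonants."
The remaining constraints (1, 3, 4) are satisfied.

2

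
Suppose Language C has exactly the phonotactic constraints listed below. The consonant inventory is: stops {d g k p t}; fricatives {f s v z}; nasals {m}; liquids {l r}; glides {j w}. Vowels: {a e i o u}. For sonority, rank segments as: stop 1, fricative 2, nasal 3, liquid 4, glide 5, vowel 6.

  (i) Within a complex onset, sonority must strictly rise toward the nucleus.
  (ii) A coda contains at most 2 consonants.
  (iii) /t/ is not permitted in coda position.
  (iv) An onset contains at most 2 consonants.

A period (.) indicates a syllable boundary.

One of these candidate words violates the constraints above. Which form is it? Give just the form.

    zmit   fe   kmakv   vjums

zmit

zmit — violates constraint (iii): syllable 1 coda contains /t/ → phonotactically illegal
fe — σ1 onset /f/, coda /∅/ ok → phonotactically legal
kmakv — σ1 onset /km/ (1→3 rises), coda /kv/ (2C) ok → phonotactically legal
vjums — σ1 onset /vj/ (2→5 rises), coda /ms/ (2C) ok → phonotactically legal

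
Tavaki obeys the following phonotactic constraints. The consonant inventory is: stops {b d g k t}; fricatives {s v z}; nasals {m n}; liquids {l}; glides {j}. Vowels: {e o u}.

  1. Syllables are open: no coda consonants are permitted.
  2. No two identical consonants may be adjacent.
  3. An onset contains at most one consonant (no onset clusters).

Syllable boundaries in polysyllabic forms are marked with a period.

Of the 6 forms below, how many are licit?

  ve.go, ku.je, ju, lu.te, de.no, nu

6

ve.go — σ1 onset /v/, coda /∅/ ok; σ2 onset /g/, coda /∅/ ok → licit
ku.je — σ1 onset /k/, coda /∅/ ok; σ2 onset /j/, coda /∅/ ok → licit
ju — σ1 onset /j/, coda /∅/ ok → licit
lu.te — σ1 onset /l/, coda /∅/ ok; σ2 onset /t/, coda /∅/ ok → licit
de.no — σ1 onset /d/, coda /∅/ ok; σ2 onset /n/, coda /∅/ ok → licit
nu — σ1 onset /n/, coda /∅/ ok → licit
Licit: ve.go, ku.je, ju, lu.te, de.no, nu → 6.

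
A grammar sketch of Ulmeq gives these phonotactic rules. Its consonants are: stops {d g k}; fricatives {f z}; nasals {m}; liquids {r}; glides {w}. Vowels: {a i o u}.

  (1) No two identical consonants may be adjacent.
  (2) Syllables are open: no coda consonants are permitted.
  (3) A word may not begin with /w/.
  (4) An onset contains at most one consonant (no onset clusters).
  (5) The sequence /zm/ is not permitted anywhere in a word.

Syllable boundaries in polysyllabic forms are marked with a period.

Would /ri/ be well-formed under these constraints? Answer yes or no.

yes

/ri/ — σ1 onset /r/, coda /∅/ ok → well-formed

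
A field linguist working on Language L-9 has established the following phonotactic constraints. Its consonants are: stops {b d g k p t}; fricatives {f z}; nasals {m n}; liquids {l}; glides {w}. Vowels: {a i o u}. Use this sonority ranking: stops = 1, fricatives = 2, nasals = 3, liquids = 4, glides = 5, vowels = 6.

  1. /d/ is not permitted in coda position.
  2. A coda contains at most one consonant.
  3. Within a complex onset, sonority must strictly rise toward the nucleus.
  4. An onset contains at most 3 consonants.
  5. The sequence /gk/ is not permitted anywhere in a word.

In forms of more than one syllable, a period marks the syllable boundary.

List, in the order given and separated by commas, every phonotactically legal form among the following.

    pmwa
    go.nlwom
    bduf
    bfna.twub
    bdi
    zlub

pmwa — σ1 onset /pmw/ (1→3→5 rises), coda /∅/ ok → phonotactically legal
go.nlwom — σ1 onset /g/, coda /∅/ ok; σ2 onset /nlw/ (3→4→5 rises), coda /m/ ok → phonotactically legal
bduf — violates constraint 3: syllable 1 onset /bd/: /b/ (stop, 1) → /d/ (stop, 1) does not rise → phonotactically illegal
bfna.twub — σ1 onset /bfn/ (1→2→3 rises), coda /∅/ ok; σ2 onset /tw/ (1→5 rises), coda /b/ ok → phonotactically legal
bdi — violates constraint 3: syllable 1 onset /bd/: /b/ (stop, 1) → /d/ (stop, 1) does not rise → phonotactically illegal
zlub — σ1 onset /zl/ (2→4 rises), coda /b/ ok → phonotactically legal

pmwa, go.nlwom, bfna.twub, zlub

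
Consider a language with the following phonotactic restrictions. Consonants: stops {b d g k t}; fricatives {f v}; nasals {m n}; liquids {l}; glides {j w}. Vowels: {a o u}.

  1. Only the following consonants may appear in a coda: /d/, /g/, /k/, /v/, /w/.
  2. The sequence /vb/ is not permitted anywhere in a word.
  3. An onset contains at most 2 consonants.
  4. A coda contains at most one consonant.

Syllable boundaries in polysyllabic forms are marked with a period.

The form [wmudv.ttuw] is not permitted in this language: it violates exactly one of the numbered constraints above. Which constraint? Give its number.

[wmudv.ttuw]: syllable 1 coda /dv/ has 2 consonants (> 1).
This is a violation of constraint 4: "A coda contains at most one consonant."
The remaining constraints (1, 2, 3) are satisfied.

4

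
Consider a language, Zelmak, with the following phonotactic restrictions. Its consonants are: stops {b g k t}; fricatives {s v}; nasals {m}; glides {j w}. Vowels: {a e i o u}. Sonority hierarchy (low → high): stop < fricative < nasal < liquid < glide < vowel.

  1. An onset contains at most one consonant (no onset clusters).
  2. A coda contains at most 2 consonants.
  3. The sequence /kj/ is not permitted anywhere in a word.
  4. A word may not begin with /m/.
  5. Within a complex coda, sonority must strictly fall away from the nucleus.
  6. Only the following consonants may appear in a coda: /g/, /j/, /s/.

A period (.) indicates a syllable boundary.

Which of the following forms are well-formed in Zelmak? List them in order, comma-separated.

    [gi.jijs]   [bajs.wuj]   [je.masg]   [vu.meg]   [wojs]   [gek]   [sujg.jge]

[gi.jijs] — σ1 onset /g/, coda /∅/ ok; σ2 onset /j/, coda /js/ (5→2 falls) ok → well-formed
[bajs.wuj] — σ1 onset /b/, coda /js/ (5→2 falls) ok; σ2 onset /w/, coda /j/ ok → well-formed
[je.masg] — σ1 onset /j/, coda /∅/ ok; σ2 onset /m/, coda /sg/ (2→1 falls) ok → well-formed
[vu.meg] — σ1 onset /v/, coda /∅/ ok; σ2 onset /m/, coda /g/ ok → well-formed
[wojs] — σ1 onset /w/, coda /js/ (5→2 falls) ok → well-formed
[gek] — violates constraint 6: syllable 1 coda contains /k/, which is not a licensed coda consonant → ill-formed
[sujg.jge] — violates constraint 1: syllable 2 onset /jg/ has 2 consonants (> 1) → ill-formed

[gi.jijs], [bajs.wuj], [je.masg], [vu.meg], [wojs]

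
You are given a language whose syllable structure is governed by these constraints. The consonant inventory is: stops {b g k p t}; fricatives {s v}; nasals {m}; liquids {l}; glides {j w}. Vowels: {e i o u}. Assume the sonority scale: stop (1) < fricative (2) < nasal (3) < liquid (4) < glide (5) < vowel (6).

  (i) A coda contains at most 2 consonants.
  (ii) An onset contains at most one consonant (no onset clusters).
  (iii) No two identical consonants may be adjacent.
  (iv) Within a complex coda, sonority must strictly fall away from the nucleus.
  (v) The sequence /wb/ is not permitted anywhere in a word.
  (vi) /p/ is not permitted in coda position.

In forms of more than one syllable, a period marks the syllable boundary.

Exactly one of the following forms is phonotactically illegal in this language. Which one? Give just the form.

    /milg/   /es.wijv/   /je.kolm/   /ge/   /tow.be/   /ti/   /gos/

/tow.be/

/milg/ — σ1 onset /m/, coda /lg/ (4→1 falls) ok → phonotactically legal
/es.wijv/ — σ1 onset /∅/, coda /s/ ok; σ2 onset /w/, coda /jv/ (5→2 falls) ok → phonotactically legal
/je.kolm/ — σ1 onset /j/, coda /∅/ ok; σ2 onset /k/, coda /lm/ (4→3 falls) ok → phonotactically legal
/ge/ — σ1 onset /g/, coda /∅/ ok → phonotactically legal
/tow.be/ — violates constraint (v): contains banned sequence /wb/ → phonotactically illegal
/ti/ — σ1 onset /t/, coda /∅/ ok → phonotactically legal
/gos/ — σ1 onset /g/, coda /s/ ok → phonotactically legal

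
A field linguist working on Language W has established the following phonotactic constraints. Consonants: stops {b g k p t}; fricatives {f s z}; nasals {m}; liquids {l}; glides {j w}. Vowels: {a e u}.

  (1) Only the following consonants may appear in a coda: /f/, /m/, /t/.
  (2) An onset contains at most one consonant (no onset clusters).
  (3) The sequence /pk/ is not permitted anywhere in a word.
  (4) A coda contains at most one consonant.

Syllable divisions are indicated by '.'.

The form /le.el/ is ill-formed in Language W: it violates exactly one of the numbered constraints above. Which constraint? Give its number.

1

/le.el/: syllable 2 coda contains /l/, which is not a licensed coda consonant.
This is a violation of constraint 1: "Only the following consonants may appear in a coda: /f/, /m/, /t/."
The remaining constraints (2, 3, 4) are satisfied.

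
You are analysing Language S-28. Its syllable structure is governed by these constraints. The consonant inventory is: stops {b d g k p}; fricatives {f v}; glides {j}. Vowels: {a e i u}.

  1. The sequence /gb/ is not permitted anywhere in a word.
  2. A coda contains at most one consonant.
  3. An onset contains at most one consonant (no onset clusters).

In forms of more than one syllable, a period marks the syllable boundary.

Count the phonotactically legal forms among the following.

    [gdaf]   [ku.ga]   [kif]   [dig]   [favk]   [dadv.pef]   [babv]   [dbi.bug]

[gdaf] — violates constraint 3: syllable 1 onset /gd/ has 2 consonants (> 1) → phonotactically illegal
[ku.ga] — σ1 onset /k/, coda /∅/ ok; σ2 onset /g/, coda /∅/ ok → phonotactically legal
[kif] — σ1 onset /k/, coda /f/ ok → phonotactically legal
[dig] — σ1 onset /d/, coda /g/ ok → phonotactically legal
[favk] — violates constraint 2: syllable 1 coda /vk/ has 2 consonants (> 1) → phonotactically illegal
[dadv.pef] — violates constraint 2: syllable 1 coda /dv/ has 2 consonants (> 1) → phonotactically illegal
[babv] — violates constraint 2: syllable 1 coda /bv/ has 2 consonants (> 1) → phonotactically illegal
[dbi.bug] — violates constraint 3: syllable 1 onset /db/ has 2 consonants (> 1) → phonotactically illegal
Phonotactically legal: [ku.ga], [kif], [dig] → 3.

3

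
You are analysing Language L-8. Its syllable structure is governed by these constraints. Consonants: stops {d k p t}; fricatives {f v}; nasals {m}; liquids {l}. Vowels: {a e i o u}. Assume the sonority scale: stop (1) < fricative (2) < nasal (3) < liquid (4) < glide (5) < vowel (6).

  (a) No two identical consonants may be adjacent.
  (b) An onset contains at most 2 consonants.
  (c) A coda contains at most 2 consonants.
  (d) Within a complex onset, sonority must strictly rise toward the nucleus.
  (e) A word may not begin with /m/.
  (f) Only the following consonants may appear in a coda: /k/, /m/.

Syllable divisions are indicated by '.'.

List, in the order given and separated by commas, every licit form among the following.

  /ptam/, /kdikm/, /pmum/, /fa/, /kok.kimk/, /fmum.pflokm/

/pmum/, /fa/

/ptam/ — violates constraint (d): syllable 1 onset /pt/: /p/ (stop, 1) → /t/ (stop, 1) does not rise → illicit
/kdikm/ — violates constraint (d): syllable 1 onset /kd/: /k/ (stop, 1) → /d/ (stop, 1) does not rise → illicit
/pmum/ — σ1 onset /pm/ (1→3 rises), coda /m/ ok → licit
/fa/ — σ1 onset /f/, coda /∅/ ok → licit
/kok.kimk/ — violates constraint (a): adjacent identical consonants /kk/ → illicit
/fmum.pflokm/ — violates constraint (b): syllable 2 onset /pfl/ has 3 consonants (> 2) → illicit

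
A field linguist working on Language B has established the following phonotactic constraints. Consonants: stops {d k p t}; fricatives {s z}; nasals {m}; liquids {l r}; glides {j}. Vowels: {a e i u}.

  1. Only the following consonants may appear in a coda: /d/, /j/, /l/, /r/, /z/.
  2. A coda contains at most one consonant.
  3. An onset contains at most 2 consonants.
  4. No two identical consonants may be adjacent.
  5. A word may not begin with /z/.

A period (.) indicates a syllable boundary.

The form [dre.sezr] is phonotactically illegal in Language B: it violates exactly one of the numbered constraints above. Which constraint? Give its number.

2

[dre.sezr]: syllable 2 coda /zr/ has 2 consonants (> 1).
This is a violation of constraint 2: "A coda contains at most one consonant."
The remaining constraints (1, 3, 4, 5) are satisfied.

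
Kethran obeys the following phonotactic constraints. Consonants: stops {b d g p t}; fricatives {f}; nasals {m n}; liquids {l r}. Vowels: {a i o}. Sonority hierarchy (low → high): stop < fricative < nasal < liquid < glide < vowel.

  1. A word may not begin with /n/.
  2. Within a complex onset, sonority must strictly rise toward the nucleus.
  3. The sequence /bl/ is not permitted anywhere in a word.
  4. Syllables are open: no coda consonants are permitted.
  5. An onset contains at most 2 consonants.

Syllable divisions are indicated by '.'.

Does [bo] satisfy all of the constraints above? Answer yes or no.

[bo] — σ1 onset /b/, coda /∅/ ok → phonotactically legal

yes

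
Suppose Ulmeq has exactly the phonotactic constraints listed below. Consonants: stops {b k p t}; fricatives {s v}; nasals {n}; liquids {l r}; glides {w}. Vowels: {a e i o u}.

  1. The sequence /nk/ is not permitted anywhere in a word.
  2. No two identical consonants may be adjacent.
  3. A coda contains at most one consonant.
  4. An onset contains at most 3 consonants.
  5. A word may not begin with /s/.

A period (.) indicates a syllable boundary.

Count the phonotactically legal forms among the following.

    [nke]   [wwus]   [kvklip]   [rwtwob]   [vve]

[nke] — violates constraint 1: contains banned sequence /nk/ → phonotactically illegal
[wwus] — violates constraint 2: adjacent identical consonants /ww/ → phonotactically illegal
[kvklip] — violates constraint 4: syllable 1 onset /kvkl/ has 4 consonants (> 3) → phonotactically illegal
[rwtwob] — violates constraint 4: syllable 1 onset /rwtw/ has 4 consonants (> 3) → phonotactically illegal
[vve] — violates constraint 2: adjacent identical consonants /vv/ → phonotactically illegal
No form is phonotactically legal → 0.

0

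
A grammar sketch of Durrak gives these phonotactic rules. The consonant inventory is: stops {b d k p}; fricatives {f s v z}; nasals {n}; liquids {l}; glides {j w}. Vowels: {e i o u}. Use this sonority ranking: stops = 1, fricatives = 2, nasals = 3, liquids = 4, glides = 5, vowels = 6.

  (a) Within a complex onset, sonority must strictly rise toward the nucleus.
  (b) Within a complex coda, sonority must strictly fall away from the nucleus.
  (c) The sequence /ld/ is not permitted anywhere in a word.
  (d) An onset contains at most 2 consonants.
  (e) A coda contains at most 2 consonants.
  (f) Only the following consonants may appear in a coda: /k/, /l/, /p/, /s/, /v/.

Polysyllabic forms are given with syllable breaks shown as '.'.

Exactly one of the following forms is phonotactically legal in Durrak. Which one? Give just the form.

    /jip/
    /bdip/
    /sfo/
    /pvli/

/jip/

/jip/ — σ1 onset /j/, coda /p/ ok → phonotactically legal
/bdip/ — violates constraint (a): syllable 1 onset /bd/: /b/ (stop, 1) → /d/ (stop, 1) does not rise → phonotactically illegal
/sfo/ — violates constraint (a): syllable 1 onset /sf/: /s/ (fricative, 2) → /f/ (fricative, 2) does not rise → phonotactically illegal
/pvli/ — violates constraint (d): syllable 1 onset /pvl/ has 3 consonants (> 2) → phonotactically illegal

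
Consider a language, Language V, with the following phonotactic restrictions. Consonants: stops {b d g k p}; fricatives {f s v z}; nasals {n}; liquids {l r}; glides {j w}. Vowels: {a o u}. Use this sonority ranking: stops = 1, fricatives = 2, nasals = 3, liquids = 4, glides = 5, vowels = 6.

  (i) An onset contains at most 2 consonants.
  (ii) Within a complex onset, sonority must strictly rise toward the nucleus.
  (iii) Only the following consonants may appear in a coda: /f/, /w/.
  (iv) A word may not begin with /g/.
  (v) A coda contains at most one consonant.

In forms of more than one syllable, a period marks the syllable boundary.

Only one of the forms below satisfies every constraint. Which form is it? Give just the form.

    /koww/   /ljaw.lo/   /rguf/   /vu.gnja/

/ljaw.lo/

/koww/ — violates constraint (v): syllable 1 coda /ww/ has 2 consonants (> 1) → ill-formed
/ljaw.lo/ — σ1 onset /lj/ (4→5 rises), coda /w/ ok; σ2 onset /l/, coda /∅/ ok → well-formed
/rguf/ — violates constraint (ii): syllable 1 onset /rg/: /r/ (liquid, 4) → /g/ (stop, 1) does not rise → ill-formed
/vu.gnja/ — violates constraint (i): syllable 2 onset /gnj/ has 3 consonants (> 2) → ill-formed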